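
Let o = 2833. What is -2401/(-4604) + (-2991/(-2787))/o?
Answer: 6323678845/12117069628 ≈ 0.52188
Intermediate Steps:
-2401/(-4604) + (-2991/(-2787))/o = -2401/(-4604) - 2991/(-2787)/2833 = -2401*(-1/4604) - 2991*(-1/2787)*(1/2833) = 2401/4604 + (997/929)*(1/2833) = 2401/4604 + 997/2631857 = 6323678845/12117069628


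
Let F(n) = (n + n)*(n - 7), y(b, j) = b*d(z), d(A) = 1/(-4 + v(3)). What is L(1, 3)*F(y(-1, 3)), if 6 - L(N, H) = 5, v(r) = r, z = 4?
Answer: -12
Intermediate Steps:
L(N, H) = 1 (L(N, H) = 6 - 1*5 = 6 - 5 = 1)
d(A) = -1 (d(A) = 1/(-4 + 3) = 1/(-1) = -1)
y(b, j) = -b (y(b, j) = b*(-1) = -b)
F(n) = 2*n*(-7 + n) (F(n) = (2*n)*(-7 + n) = 2*n*(-7 + n))
L(1, 3)*F(y(-1, 3)) = 1*(2*(-1*(-1))*(-7 - 1*(-1))) = 1*(2*1*(-7 + 1)) = 1*(2*1*(-6)) = 1*(-12) = -12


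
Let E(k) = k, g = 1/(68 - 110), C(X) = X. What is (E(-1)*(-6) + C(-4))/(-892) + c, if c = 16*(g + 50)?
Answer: 7489211/9366 ≈ 799.62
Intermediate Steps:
g = -1/42 (g = 1/(-42) = -1/42 ≈ -0.023810)
c = 16792/21 (c = 16*(-1/42 + 50) = 16*(2099/42) = 16792/21 ≈ 799.62)
(E(-1)*(-6) + C(-4))/(-892) + c = (-1*(-6) - 4)/(-892) + 16792/21 = (6 - 4)*(-1/892) + 16792/21 = 2*(-1/892) + 16792/21 = -1/446 + 16792/21 = 7489211/9366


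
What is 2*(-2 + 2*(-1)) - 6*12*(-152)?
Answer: 10936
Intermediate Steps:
2*(-2 + 2*(-1)) - 6*12*(-152) = 2*(-2 - 2) - 72*(-152) = 2*(-4) + 10944 = -8 + 10944 = 10936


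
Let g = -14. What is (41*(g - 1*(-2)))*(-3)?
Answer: 1476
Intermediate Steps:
(41*(g - 1*(-2)))*(-3) = (41*(-14 - 1*(-2)))*(-3) = (41*(-14 + 2))*(-3) = (41*(-12))*(-3) = -492*(-3) = 1476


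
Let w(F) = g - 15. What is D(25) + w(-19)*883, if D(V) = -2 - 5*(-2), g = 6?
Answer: -7939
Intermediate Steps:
w(F) = -9 (w(F) = 6 - 15 = -9)
D(V) = 8 (D(V) = -2 + 10 = 8)
D(25) + w(-19)*883 = 8 - 9*883 = 8 - 7947 = -7939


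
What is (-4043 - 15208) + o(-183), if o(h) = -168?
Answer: -19419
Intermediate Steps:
(-4043 - 15208) + o(-183) = (-4043 - 15208) - 168 = -19251 - 168 = -19419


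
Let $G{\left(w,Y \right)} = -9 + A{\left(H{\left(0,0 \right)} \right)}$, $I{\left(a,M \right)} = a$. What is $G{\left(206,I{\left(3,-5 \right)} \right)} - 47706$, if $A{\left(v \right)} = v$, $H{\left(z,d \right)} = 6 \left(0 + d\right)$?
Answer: $-47715$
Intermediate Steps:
$H{\left(z,d \right)} = 6 d$
$G{\left(w,Y \right)} = -9$ ($G{\left(w,Y \right)} = -9 + 6 \cdot 0 = -9 + 0 = -9$)
$G{\left(206,I{\left(3,-5 \right)} \right)} - 47706 = -9 - 47706 = -47715$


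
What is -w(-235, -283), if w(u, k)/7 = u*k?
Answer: -465535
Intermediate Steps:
w(u, k) = 7*k*u (w(u, k) = 7*(u*k) = 7*(k*u) = 7*k*u)
-w(-235, -283) = -7*(-283)*(-235) = -1*465535 = -465535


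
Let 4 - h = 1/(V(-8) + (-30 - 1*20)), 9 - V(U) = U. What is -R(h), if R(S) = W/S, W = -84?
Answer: 396/19 ≈ 20.842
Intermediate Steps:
V(U) = 9 - U
h = 133/33 (h = 4 - 1/((9 - 1*(-8)) + (-30 - 1*20)) = 4 - 1/((9 + 8) + (-30 - 20)) = 4 - 1/(17 - 50) = 4 - 1/(-33) = 4 - 1*(-1/33) = 4 + 1/33 = 133/33 ≈ 4.0303)
R(S) = -84/S
-R(h) = -(-84)/133/33 = -(-84)*33/133 = -1*(-396/19) = 396/19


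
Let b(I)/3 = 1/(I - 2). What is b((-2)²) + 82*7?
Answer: 1151/2 ≈ 575.50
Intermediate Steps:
b(I) = 3/(-2 + I) (b(I) = 3/(I - 2) = 3/(-2 + I))
b((-2)²) + 82*7 = 3/(-2 + (-2)²) + 82*7 = 3/(-2 + 4) + 574 = 3/2 + 574 = 1151/2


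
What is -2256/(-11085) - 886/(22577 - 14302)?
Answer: 589806/6115225 ≈ 0.096449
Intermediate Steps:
-2256/(-11085) - 886/(22577 - 14302) = -2256*(-1/11085) - 886/8275 = 752/3695 - 886*1/8275 = 752/3695 - 886/8275 = 589806/6115225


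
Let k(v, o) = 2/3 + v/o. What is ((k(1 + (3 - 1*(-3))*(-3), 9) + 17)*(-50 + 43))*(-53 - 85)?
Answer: 45724/3 ≈ 15241.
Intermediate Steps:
k(v, o) = ⅔ + v/o (k(v, o) = 2*(⅓) + v/o = ⅔ + v/o)
((k(1 + (3 - 1*(-3))*(-3), 9) + 17)*(-50 + 43))*(-53 - 85) = (((⅔ + (1 + (3 - 1*(-3))*(-3))/9) + 17)*(-50 + 43))*(-53 - 85) = (((⅔ + (1 + (3 + 3)*(-3))*(⅑)) + 17)*(-7))*(-138) = (((⅔ + (1 + 6*(-3))*(⅑)) + 17)*(-7))*(-138) = (((⅔ + (1 - 18)*(⅑)) + 17)*(-7))*(-138) = (((⅔ - 17*⅑) + 17)*(-7))*(-138) = (((⅔ - 17/9) + 17)*(-7))*(-138) = ((-11/9 + 17)*(-7))*(-138) = ((142/9)*(-7))*(-138) = -994/9*(-138) = 45724/3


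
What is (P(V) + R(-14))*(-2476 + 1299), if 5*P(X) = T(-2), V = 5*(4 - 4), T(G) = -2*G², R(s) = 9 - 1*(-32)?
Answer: -231869/5 ≈ -46374.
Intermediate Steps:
R(s) = 41 (R(s) = 9 + 32 = 41)
V = 0 (V = 5*0 = 0)
P(X) = -8/5 (P(X) = (-2*(-2)²)/5 = (-2*4)/5 = (⅕)*(-8) = -8/5)
(P(V) + R(-14))*(-2476 + 1299) = (-8/5 + 41)*(-2476 + 1299) = (197/5)*(-1177) = -231869/5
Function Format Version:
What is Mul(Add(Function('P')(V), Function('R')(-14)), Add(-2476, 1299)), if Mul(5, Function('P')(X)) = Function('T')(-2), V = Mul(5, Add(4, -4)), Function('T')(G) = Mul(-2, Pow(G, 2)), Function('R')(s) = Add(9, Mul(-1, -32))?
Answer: Rational(-231869, 5) ≈ -46374.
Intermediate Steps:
Function('R')(s) = 41 (Function('R')(s) = Add(9, 32) = 41)
V = 0 (V = Mul(5, 0) = 0)
Function('P')(X) = Rational(-8, 5) (Function('P')(X) = Mul(Rational(1, 5), Mul(-2, Pow(-2, 2))) = Mul(Rational(1, 5), Mul(-2, 4)) = Mul(Rational(1, 5), -8) = Rational(-8, 5))
Mul(Add(Function('P')(V), Function('R')(-14)), Add(-2476, 1299)) = Mul(Add(Rational(-8, 5), 41), Add(-2476, 1299)) = Mul(Rational(197, 5), -1177) = Rational(-231869, 5)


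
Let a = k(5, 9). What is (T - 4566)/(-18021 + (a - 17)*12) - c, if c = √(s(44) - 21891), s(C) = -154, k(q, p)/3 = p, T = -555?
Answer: 569/1989 - I*√22045 ≈ 0.28607 - 148.48*I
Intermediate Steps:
k(q, p) = 3*p
a = 27 (a = 3*9 = 27)
c = I*√22045 (c = √(-154 - 21891) = √(-22045) = I*√22045 ≈ 148.48*I)
(T - 4566)/(-18021 + (a - 17)*12) - c = (-555 - 4566)/(-18021 + (27 - 17)*12) - I*√22045 = -5121/(-18021 + 10*12) - I*√22045 = -5121/(-18021 + 120) - I*√22045 = -5121/(-17901) - I*√22045 = -5121*(-1/17901) - I*√22045 = 569/1989 - I*√22045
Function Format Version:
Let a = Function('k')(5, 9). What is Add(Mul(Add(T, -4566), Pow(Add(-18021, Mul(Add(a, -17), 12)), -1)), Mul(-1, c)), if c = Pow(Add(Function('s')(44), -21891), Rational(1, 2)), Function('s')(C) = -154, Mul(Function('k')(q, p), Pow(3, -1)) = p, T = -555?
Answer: Add(Rational(569, 1989), Mul(-1, I, Pow(22045, Rational(1, 2)))) ≈ Add(0.28607, Mul(-148.48, I))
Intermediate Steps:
Function('k')(q, p) = Mul(3, p)
a = 27 (a = Mul(3, 9) = 27)
c = Mul(I, Pow(22045, Rational(1, 2))) (c = Pow(Add(-154, -21891), Rational(1, 2)) = Pow(-22045, Rational(1, 2)) = Mul(I, Pow(22045, Rational(1, 2))) ≈ Mul(148.48, I))
Add(Mul(Add(T, -4566), Pow(Add(-18021, Mul(Add(a, -17), 12)), -1)), Mul(-1, c)) = Add(Mul(Add(-555, -4566), Pow(Add(-18021, Mul(Add(27, -17), 12)), -1)), Mul(-1, Mul(I, Pow(22045, Rational(1, 2))))) = Add(Mul(-5121, Pow(Add(-18021, Mul(10, 12)), -1)), Mul(-1, I, Pow(22045, Rational(1, 2)))) = Add(Mul(-5121, Pow(Add(-18021, 120), -1)), Mul(-1, I, Pow(22045, Rational(1, 2)))) = Add(Mul(-5121, Pow(-17901, -1)), Mul(-1, I, Pow(22045, Rational(1, 2)))) = Add(Mul(-5121, Rational(-1, 17901)), Mul(-1, I, Pow(22045, Rational(1, 2)))) = Add(Rational(569, 1989), Mul(-1, I, Pow(22045, Rational(1, 2))))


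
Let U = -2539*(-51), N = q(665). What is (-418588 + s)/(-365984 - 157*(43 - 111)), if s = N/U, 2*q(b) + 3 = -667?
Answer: 54202541867/46008477612 ≈ 1.1781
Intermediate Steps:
q(b) = -335 (q(b) = -3/2 + (1/2)*(-667) = -3/2 - 667/2 = -335)
N = -335
U = 129489
s = -335/129489 ≈ -0.0025871
(-418588 + s)/(-365984 - 157*(43 - 111)) = (-418588 - 335/129489)/(-365984 - 157*(43 - 111)) = -54202541867/(129489*(-365984 - 157*(-68))) = -54202541867/(129489*(-365984 + 10676)) = -54202541867/129489/(-355308) = -54202541867/129489*(-1/355308) = 54202541867/46008477612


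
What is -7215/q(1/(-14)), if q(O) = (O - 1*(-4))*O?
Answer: 282828/11 ≈ 25712.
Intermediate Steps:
q(O) = O*(4 + O) (q(O) = (O + 4)*O = (4 + O)*O = O*(4 + O))
-7215/q(1/(-14)) = -7215*(-14/(4 + 1/(-14))) = -7215*(-14/(4 - 1/14)) = -7215/((-1/14*55/14)) = -7215/(-55/196) = -7215*(-196/55) = 282828/11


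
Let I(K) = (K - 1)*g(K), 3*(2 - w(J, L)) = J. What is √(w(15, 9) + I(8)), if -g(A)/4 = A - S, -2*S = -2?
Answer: I*√199 ≈ 14.107*I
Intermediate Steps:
S = 1 (S = -½*(-2) = 1)
g(A) = 4 - 4*A (g(A) = -4*(A - 1*1) = -4*(A - 1) = -4*(-1 + A) = 4 - 4*A)
w(J, L) = 2 - J/3
I(K) = (-1 + K)*(4 - 4*K) (I(K) = (K - 1)*(4 - 4*K) = (-1 + K)*(4 - 4*K))
√(w(15, 9) + I(8)) = √((2 - ⅓*15) - 4*(-1 + 8)²) = √((2 - 5) - 4*7²) = √(-3 - 4*49) = √(-3 - 196) = √(-199) = I*√199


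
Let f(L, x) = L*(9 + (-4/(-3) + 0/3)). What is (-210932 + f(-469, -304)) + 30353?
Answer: -556276/3 ≈ -1.8543e+5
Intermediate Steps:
f(L, x) = 31*L/3 (f(L, x) = L*(9 + (-4*(-⅓) + 0*(⅓))) = L*(9 + (4/3 + 0)) = L*(9 + 4/3) = L*(31/3) = 31*L/3)
(-210932 + f(-469, -304)) + 30353 = (-210932 + (31/3)*(-469)) + 30353 = (-210932 - 14539/3) + 30353 = -647335/3 + 30353 = -556276/3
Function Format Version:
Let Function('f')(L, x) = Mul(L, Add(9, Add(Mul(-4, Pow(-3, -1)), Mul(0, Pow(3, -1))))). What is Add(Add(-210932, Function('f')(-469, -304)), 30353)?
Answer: Rational(-556276, 3) ≈ -1.8543e+5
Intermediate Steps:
Function('f')(L, x) = Mul(Rational(31, 3), L) (Function('f')(L, x) = Mul(L, Add(9, Add(Mul(-4, Rational(-1, 3)), Mul(0, Rational(1, 3))))) = Mul(L, Add(9, Add(Rational(4, 3), 0))) = Mul(L, Add(9, Rational(4, 3))) = Mul(L, Rational(31, 3)) = Mul(Rational(31, 3), L))
Add(Add(-210932, Function('f')(-469, -304)), 30353) = Add(Add(-210932, Mul(Rational(31, 3), -469)), 30353) = Add(Add(-210932, Rational(-14539, 3)), 30353) = Add(Rational(-647335, 3), 30353) = Rational(-556276, 3)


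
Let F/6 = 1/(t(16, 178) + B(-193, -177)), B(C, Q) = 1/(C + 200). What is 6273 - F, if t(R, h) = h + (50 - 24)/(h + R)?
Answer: 126557096/20175 ≈ 6273.0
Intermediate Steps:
t(R, h) = h + 26/(R + h)
B(C, Q) = 1/(200 + C)
F = 679/20175 (F = 6/((26 + 178² + 16*178)/(16 + 178) + 1/(200 - 193)) = 6/((26 + 31684 + 2848)/194 + 1/7) = 6/((1/194)*34558 + ⅐) = 6/(17279/97 + ⅐) = 6/(121050/679) = 6*(679/121050) = 679/20175 ≈ 0.033656)
6273 - F = 6273 - 1*679/20175 = 6273 - 679/20175 = 126557096/20175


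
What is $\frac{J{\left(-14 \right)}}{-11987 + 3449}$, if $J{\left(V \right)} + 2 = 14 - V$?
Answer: $- \frac{13}{4269} \approx -0.0030452$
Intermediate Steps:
$J{\left(V \right)} = 12 - V$ ($J{\left(V \right)} = -2 - \left(-14 + V\right) = 12 - V$)
$\frac{J{\left(-14 \right)}}{-11987 + 3449} = \frac{12 - -14}{-11987 + 3449} = \frac{12 + 14}{-8538} = 26 \left(- \frac{1}{8538}\right) = - \frac{13}{4269}$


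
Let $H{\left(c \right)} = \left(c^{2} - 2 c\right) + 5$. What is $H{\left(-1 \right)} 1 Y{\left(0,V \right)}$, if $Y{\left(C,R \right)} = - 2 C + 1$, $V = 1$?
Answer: $8$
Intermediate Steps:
$H{\left(c \right)} = 5 + c^{2} - 2 c$
$Y{\left(C,R \right)} = 1 - 2 C$
$H{\left(-1 \right)} 1 Y{\left(0,V \right)} = \left(5 + \left(-1\right)^{2} - -2\right) 1 \left(1 - 0\right) = \left(5 + 1 + 2\right) 1 \left(1 + 0\right) = 8 \cdot 1 \cdot 1 = 8 \cdot 1 = 8$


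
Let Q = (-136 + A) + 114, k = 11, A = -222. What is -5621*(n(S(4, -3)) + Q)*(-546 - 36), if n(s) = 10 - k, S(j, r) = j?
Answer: -801498390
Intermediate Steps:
n(s) = -1 (n(s) = 10 - 1*11 = 10 - 11 = -1)
Q = -244 (Q = (-136 - 222) + 114 = -358 + 114 = -244)
-5621*(n(S(4, -3)) + Q)*(-546 - 36) = -5621*(-1 - 244)*(-546 - 36) = -(-1377145)*(-582) = -5621*142590 = -801498390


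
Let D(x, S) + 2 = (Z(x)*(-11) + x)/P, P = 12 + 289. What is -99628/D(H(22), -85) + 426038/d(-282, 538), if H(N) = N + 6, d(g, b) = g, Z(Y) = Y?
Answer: 96200695/2961 ≈ 32489.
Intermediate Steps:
P = 301
H(N) = 6 + N
D(x, S) = -2 - 10*x/301 (D(x, S) = -2 + (x*(-11) + x)/301 = -2 + (-11*x + x)*(1/301) = -2 - 10*x*(1/301) = -2 - 10*x/301)
-99628/D(H(22), -85) + 426038/d(-282, 538) = -99628/(-2 - 10*(6 + 22)/301) + 426038/(-282) = -99628/(-2 - 10/301*28) + 426038*(-1/282) = -99628/(-2 - 40/43) - 213019/141 = -99628/(-126/43) - 213019/141 = -99628*(-43/126) - 213019/141 = 2142002/63 - 213019/141 = 96200695/2961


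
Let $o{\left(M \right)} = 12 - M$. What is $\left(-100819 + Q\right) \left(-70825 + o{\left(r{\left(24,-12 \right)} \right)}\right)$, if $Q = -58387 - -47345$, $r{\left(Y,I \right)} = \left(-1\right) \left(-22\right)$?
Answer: $7923673935$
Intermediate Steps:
$r{\left(Y,I \right)} = 22$
$Q = -11042$ ($Q = -58387 + 47345 = -11042$)
$\left(-100819 + Q\right) \left(-70825 + o{\left(r{\left(24,-12 \right)} \right)}\right) = \left(-100819 - 11042\right) \left(-70825 + \left(12 - 22\right)\right) = - 111861 \left(-70825 + \left(12 - 22\right)\right) = - 111861 \left(-70825 - 10\right) = \left(-111861\right) \left(-70835\right) = 7923673935$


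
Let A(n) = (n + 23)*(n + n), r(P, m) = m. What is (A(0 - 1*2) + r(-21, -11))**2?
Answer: 9025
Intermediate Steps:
A(n) = 2*n*(23 + n) (A(n) = (23 + n)*(2*n) = 2*n*(23 + n))
(A(0 - 1*2) + r(-21, -11))**2 = (2*(0 - 1*2)*(23 + (0 - 1*2)) - 11)**2 = (2*(0 - 2)*(23 + (0 - 2)) - 11)**2 = (2*(-2)*(23 - 2) - 11)**2 = (2*(-2)*21 - 11)**2 = (-84 - 11)**2 = (-95)**2 = 9025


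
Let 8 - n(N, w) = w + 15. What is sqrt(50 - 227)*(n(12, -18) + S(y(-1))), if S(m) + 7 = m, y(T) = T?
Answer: 3*I*sqrt(177) ≈ 39.912*I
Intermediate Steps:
n(N, w) = -7 - w (n(N, w) = 8 - (w + 15) = 8 - (15 + w) = 8 + (-15 - w) = -7 - w)
S(m) = -7 + m
sqrt(50 - 227)*(n(12, -18) + S(y(-1))) = sqrt(50 - 227)*((-7 - 1*(-18)) + (-7 - 1)) = sqrt(-177)*((-7 + 18) - 8) = (I*sqrt(177))*(11 - 8) = (I*sqrt(177))*3 = 3*I*sqrt(177)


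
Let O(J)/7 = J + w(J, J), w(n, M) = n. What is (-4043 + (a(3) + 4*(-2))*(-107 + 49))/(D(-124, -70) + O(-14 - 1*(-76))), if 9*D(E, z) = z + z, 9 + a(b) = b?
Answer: -29079/7672 ≈ -3.7903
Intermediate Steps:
a(b) = -9 + b
D(E, z) = 2*z/9 (D(E, z) = (z + z)/9 = (2*z)/9 = 2*z/9)
O(J) = 14*J (O(J) = 7*(J + J) = 7*(2*J) = 14*J)
(-4043 + (a(3) + 4*(-2))*(-107 + 49))/(D(-124, -70) + O(-14 - 1*(-76))) = (-4043 + ((-9 + 3) + 4*(-2))*(-107 + 49))/((2/9)*(-70) + 14*(-14 - 1*(-76))) = (-4043 + (-6 - 8)*(-58))/(-140/9 + 14*(-14 + 76)) = (-4043 - 14*(-58))/(-140/9 + 14*62) = (-4043 + 812)/(-140/9 + 868) = -3231/7672/9 = -3231*9/7672 = -29079/7672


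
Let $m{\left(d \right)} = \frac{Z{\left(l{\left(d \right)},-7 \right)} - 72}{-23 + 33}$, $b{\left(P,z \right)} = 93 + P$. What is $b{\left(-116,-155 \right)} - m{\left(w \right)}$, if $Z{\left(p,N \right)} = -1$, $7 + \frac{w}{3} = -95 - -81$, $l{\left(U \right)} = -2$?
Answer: $- \frac{157}{10} \approx -15.7$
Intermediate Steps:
$w = -63$ ($w = -21 + 3 \left(-95 - -81\right) = -21 + 3 \left(-95 + 81\right) = -21 + 3 \left(-14\right) = -21 - 42 = -63$)
$m{\left(d \right)} = - \frac{73}{10}$ ($m{\left(d \right)} = \frac{-1 - 72}{-23 + 33} = - \frac{73}{10}$)
$b{\left(-116,-155 \right)} - m{\left(w \right)} = \left(93 - 116\right) - - \frac{73}{10} = -23 + \frac{73}{10} = - \frac{157}{10}$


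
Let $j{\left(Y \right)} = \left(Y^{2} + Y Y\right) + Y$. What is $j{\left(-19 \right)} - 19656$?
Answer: $-18953$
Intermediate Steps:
$j{\left(Y \right)} = Y + 2 Y^{2}$ ($j{\left(Y \right)} = \left(Y^{2} + Y^{2}\right) + Y = 2 Y^{2} + Y = Y + 2 Y^{2}$)
$j{\left(-19 \right)} - 19656 = - 19 \left(1 + 2 \left(-19\right)\right) - 19656 = - 19 \left(1 - 38\right) - 19656 = \left(-19\right) \left(-37\right) - 19656 = 703 - 19656 = -18953$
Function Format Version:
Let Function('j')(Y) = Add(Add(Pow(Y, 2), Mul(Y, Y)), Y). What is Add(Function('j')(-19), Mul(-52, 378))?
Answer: -18953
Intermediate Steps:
Function('j')(Y) = Add(Y, Mul(2, Pow(Y, 2))) (Function('j')(Y) = Add(Add(Pow(Y, 2), Pow(Y, 2)), Y) = Add(Mul(2, Pow(Y, 2)), Y) = Add(Y, Mul(2, Pow(Y, 2))))
Add(Function('j')(-19), Mul(-52, 378)) = Add(Mul(-19, Add(1, Mul(2, -19))), Mul(-52, 378)) = Add(Mul(-19, Add(1, -38)), -19656) = Add(Mul(-19, -37), -19656) = Add(703, -19656) = -18953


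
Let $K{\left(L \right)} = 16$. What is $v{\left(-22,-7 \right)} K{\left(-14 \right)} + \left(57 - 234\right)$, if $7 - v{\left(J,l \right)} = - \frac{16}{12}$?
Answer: $- \frac{131}{3} \approx -43.667$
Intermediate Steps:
$v{\left(J,l \right)} = \frac{25}{3}$ ($v{\left(J,l \right)} = 7 - - \frac{16}{12} = 7 - \left(-16\right) \frac{1}{12} = 7 - - \frac{4}{3} = 7 + \frac{4}{3} = \frac{25}{3}$)
$v{\left(-22,-7 \right)} K{\left(-14 \right)} + \left(57 - 234\right) = \frac{25}{3} \cdot 16 + \left(57 - 234\right) = \frac{400}{3} + \left(57 - 234\right) = \frac{400}{3} - 177 = - \frac{131}{3}$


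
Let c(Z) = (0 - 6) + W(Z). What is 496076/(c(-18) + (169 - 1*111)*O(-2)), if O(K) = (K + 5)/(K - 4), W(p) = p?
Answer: -496076/53 ≈ -9359.9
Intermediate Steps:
O(K) = (5 + K)/(-4 + K)
c(Z) = -6 + Z (c(Z) = (0 - 6) + Z = -6 + Z)
496076/(c(-18) + (169 - 1*111)*O(-2)) = 496076/((-6 - 18) + (169 - 1*111)*((5 - 2)/(-4 - 2))) = 496076/(-24 + (169 - 111)*(3/(-6))) = 496076/(-24 + 58*(-⅙*3)) = 496076/(-24 + 58*(-½)) = 496076/(-24 - 29) = 496076/(-53) = 496076*(-1/53) = -496076/53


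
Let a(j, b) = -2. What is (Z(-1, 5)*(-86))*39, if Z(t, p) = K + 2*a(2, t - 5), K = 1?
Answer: 10062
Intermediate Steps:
Z(t, p) = -3 (Z(t, p) = 1 + 2*(-2) = 1 - 4 = -3)
(Z(-1, 5)*(-86))*39 = -3*(-86)*39 = 258*39 = 10062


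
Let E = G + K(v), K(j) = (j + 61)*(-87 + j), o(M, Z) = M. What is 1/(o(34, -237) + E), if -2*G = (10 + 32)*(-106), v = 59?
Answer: -1/1100 ≈ -0.00090909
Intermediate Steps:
G = 2226 (G = -(10 + 32)*(-106)/2 = -21*(-106) = -½*(-4452) = 2226)
K(j) = (-87 + j)*(61 + j) (K(j) = (61 + j)*(-87 + j) = (-87 + j)*(61 + j))
E = -1134 (E = 2226 + (-5307 + 59² - 26*59) = 2226 + (-5307 + 3481 - 1534) = 2226 - 3360 = -1134)
1/(o(34, -237) + E) = 1/(34 - 1134) = 1/(-1100) = -1/1100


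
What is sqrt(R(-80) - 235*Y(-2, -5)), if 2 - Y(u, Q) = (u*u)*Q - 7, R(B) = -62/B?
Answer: I*sqrt(2725690)/20 ≈ 82.548*I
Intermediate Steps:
Y(u, Q) = 9 - Q*u**2 (Y(u, Q) = 2 - ((u*u)*Q - 7) = 2 - (u**2*Q - 7) = 2 - (Q*u**2 - 7) = 2 - (-7 + Q*u**2) = 2 + (7 - Q*u**2) = 9 - Q*u**2)
sqrt(R(-80) - 235*Y(-2, -5)) = sqrt(-62/(-80) - 235*(9 - 1*(-5)*(-2)**2)) = sqrt(-62*(-1/80) - 235*(9 - 1*(-5)*4)) = sqrt(31/40 - 235*(9 + 20)) = sqrt(31/40 - 235*29) = sqrt(31/40 - 6815) = sqrt(-272569/40) = I*sqrt(2725690)/20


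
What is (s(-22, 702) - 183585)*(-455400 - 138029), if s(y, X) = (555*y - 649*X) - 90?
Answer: 386608905207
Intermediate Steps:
s(y, X) = -90 - 649*X + 555*y (s(y, X) = (-649*X + 555*y) - 90 = -90 - 649*X + 555*y)
(s(-22, 702) - 183585)*(-455400 - 138029) = ((-90 - 649*702 + 555*(-22)) - 183585)*(-455400 - 138029) = ((-90 - 455598 - 12210) - 183585)*(-593429) = (-467898 - 183585)*(-593429) = -651483*(-593429) = 386608905207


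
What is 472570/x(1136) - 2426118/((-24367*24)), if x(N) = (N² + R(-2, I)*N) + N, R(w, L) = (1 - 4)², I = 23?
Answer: 71558728991/15861162576 ≈ 4.5116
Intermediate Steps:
R(w, L) = 9 (R(w, L) = (-3)² = 9)
x(N) = N² + 10*N (x(N) = (N² + 9*N) + N = N² + 10*N)
472570/x(1136) - 2426118/((-24367*24)) = 472570/((1136*(10 + 1136))) - 2426118/((-24367*24)) = 472570/((1136*1146)) - 2426118/(-584808) = 472570/1301856 - 2426118*(-1/584808) = 472570*(1/1301856) + 404353/97468 = 236285/650928 + 404353/97468 = 71558728991/15861162576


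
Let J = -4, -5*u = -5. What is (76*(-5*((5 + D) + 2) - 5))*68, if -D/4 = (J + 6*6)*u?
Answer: 3100800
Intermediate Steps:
u = 1 (u = -⅕*(-5) = 1)
D = -128 (D = -4*(-4 + 6*6) = -4*(-4 + 36) = -128 ≈ -128.00)
(76*(-5*((5 + D) + 2) - 5))*68 = (76*(-5*((5 - 128) + 2) - 5))*68 = (76*(-5*(-123 + 2) - 5))*68 = (76*(-5*(-121) - 5))*68 = (76*(605 - 5))*68 = (76*600)*68 = 45600*68 = 3100800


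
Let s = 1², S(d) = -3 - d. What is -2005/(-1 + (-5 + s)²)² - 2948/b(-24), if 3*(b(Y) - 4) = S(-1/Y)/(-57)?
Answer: -50095339/67455 ≈ -742.65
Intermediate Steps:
s = 1
b(Y) = 229/57 - 1/(171*Y) (b(Y) = 4 + ((-3 - (-1)/Y)/(-57))/3 = 4 + ((-3 + 1/Y)*(-1/57))/3 = 4 + (1/19 - 1/(57*Y))/3 = 4 + (1/57 - 1/(171*Y)) = 229/57 - 1/(171*Y))
-2005/(-1 + (-5 + s)²)² - 2948/b(-24) = -2005/(-1 + (-5 + 1)²)² - 2948*(-4104/(-1 + 687*(-24))) = -2005/(-1 + (-4)²)² - 2948*(-4104/(-1 - 16488)) = -2005/(-1 + 16)² - 2948/((1/171)*(-1/24)*(-16489)) = -2005/(15²) - 2948/16489/4104 = -2005/225 - 2948*4104/16489 = -2005*1/225 - 1099872/1499 = -401/45 - 1099872/1499 = -50095339/67455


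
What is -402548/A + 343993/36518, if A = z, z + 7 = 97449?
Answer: 9409559021/1779193478 ≈ 5.2887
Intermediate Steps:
z = 97442 (z = -7 + 97449 = 97442)
A = 97442
-402548/A + 343993/36518 = -402548/97442 + 343993/36518 = -402548*1/97442 + 343993*(1/36518) = -201274/48721 + 343993/36518 = 9409559021/1779193478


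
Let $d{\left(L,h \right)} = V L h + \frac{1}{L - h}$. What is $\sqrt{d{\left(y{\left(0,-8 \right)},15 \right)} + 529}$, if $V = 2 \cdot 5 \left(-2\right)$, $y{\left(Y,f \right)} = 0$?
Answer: $\frac{\sqrt{119010}}{15} \approx 22.999$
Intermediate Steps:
$V = -20$ ($V = 10 \left(-2\right) = -20$)
$d{\left(L,h \right)} = \frac{1}{L - h} - 20 L h$ ($d{\left(L,h \right)} = - 20 L h + \frac{1}{L - h} = \frac{1}{L - h} - 20 L h$)
$\sqrt{d{\left(y{\left(0,-8 \right)},15 \right)} + 529} = \sqrt{\frac{1 - 300 \cdot 0^{2} + 20 \cdot 0 \cdot 15^{2}}{0 - 15} + 529} = \sqrt{\frac{1 - 300 \cdot 0 + 20 \cdot 0 \cdot 225}{0 - 15} + 529} = \sqrt{\frac{1 + 0 + 0}{-15} + 529} = \sqrt{\left(- \frac{1}{15}\right) 1 + 529} = \sqrt{- \frac{1}{15} + 529} = \sqrt{\frac{7934}{15}} = \frac{\sqrt{119010}}{15}$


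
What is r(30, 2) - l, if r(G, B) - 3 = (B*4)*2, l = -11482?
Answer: 11501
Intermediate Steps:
r(G, B) = 3 + 8*B (r(G, B) = 3 + (B*4)*2 = 3 + (4*B)*2 = 3 + 8*B)
r(30, 2) - l = (3 + 8*2) - 1*(-11482) = (3 + 16) + 11482 = 19 + 11482 = 11501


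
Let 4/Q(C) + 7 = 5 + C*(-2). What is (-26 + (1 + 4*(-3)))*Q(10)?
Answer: 74/11 ≈ 6.7273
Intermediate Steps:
Q(C) = 4/(-2 - 2*C) (Q(C) = 4/(-7 + (5 + C*(-2))) = 4/(-7 + (5 - 2*C)) = 4/(-2 - 2*C))
(-26 + (1 + 4*(-3)))*Q(10) = (-26 + (1 + 4*(-3)))*(-2/(1 + 10)) = (-26 + (1 - 12))*(-2/11) = (-26 - 11)*(-2*1/11) = -37*(-2/11) = 74/11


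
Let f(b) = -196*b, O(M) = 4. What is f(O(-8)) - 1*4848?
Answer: -5632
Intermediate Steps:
f(O(-8)) - 1*4848 = -196*4 - 1*4848 = -784 - 4848 = -5632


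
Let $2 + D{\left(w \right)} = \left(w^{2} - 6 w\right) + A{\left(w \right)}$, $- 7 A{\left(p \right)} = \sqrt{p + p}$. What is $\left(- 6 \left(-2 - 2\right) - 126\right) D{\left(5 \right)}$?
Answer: $714 + \frac{102 \sqrt{10}}{7} \approx 760.08$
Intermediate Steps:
$A{\left(p \right)} = - \frac{\sqrt{2} \sqrt{p}}{7}$ ($A{\left(p \right)} = - \frac{\sqrt{p + p}}{7} = - \frac{\sqrt{2 p}}{7} = - \frac{\sqrt{2} \sqrt{p}}{7}$)
$D{\left(w \right)} = -2 + w^{2} - 6 w - \frac{\sqrt{2} \sqrt{w}}{7}$ ($D{\left(w \right)} = -2 - \left(- w^{2} + 6 w + \frac{\sqrt{2} \sqrt{w}}{7}\right) = -2 + w^{2} - 6 w - \frac{\sqrt{2} \sqrt{w}}{7}$)
$\left(- 6 \left(-2 - 2\right) - 126\right) D{\left(5 \right)} = \left(- 6 \left(-2 - 2\right) - 126\right) \left(-2 + 5^{2} - 30 - \frac{\sqrt{2} \sqrt{5}}{7}\right) = \left(\left(-6\right) \left(-4\right) - 126\right) \left(-2 + 25 - 30 - \frac{\sqrt{10}}{7}\right) = \left(24 - 126\right) \left(-7 - \frac{\sqrt{10}}{7}\right) = - 102 \left(-7 - \frac{\sqrt{10}}{7}\right) = 714 + \frac{102 \sqrt{10}}{7}$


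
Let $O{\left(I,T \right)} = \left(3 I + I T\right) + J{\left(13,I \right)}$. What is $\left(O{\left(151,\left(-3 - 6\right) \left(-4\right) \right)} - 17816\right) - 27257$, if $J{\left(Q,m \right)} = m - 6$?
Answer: $-39039$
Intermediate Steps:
$J{\left(Q,m \right)} = -6 + m$
$O{\left(I,T \right)} = -6 + 4 I + I T$ ($O{\left(I,T \right)} = \left(3 I + I T\right) + \left(-6 + I\right) = -6 + 4 I + I T$)
$\left(O{\left(151,\left(-3 - 6\right) \left(-4\right) \right)} - 17816\right) - 27257 = \left(\left(-6 + 4 \cdot 151 + 151 \left(-3 - 6\right) \left(-4\right)\right) - 17816\right) - 27257 = \left(\left(-6 + 604 + 151 \left(\left(-9\right) \left(-4\right)\right)\right) - 17816\right) - 27257 = \left(\left(-6 + 604 + 151 \cdot 36\right) - 17816\right) - 27257 = \left(\left(-6 + 604 + 5436\right) - 17816\right) - 27257 = \left(6034 - 17816\right) - 27257 = -11782 - 27257 = -39039$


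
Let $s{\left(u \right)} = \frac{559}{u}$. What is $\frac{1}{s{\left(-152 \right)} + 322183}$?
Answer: $\frac{152}{48971257} \approx 3.1039 \cdot 10^{-6}$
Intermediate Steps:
$\frac{1}{s{\left(-152 \right)} + 322183} = \frac{1}{\frac{559}{-152} + 322183} = \frac{1}{559 \left(- \frac{1}{152}\right) + 322183} = \frac{1}{- \frac{559}{152} + 322183} = \frac{1}{\frac{48971257}{152}} = \frac{152}{48971257}$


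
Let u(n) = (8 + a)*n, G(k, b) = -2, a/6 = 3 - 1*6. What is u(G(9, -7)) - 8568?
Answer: -8548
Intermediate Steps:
a = -18 (a = 6*(3 - 1*6) = 6*(3 - 6) = 6*(-3) = -18)
u(n) = -10*n (u(n) = (8 - 18)*n = -10*n)
u(G(9, -7)) - 8568 = -10*(-2) - 8568 = 20 - 8568 = -8548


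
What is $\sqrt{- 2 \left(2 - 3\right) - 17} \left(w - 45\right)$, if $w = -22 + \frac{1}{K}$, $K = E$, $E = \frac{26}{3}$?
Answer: $- \frac{1739 i \sqrt{15}}{26} \approx - 259.04 i$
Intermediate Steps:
$E = \frac{26}{3}$ ($E = 26 \cdot \frac{1}{3} = \frac{26}{3} \approx 8.6667$)
$K = \frac{26}{3} \approx 8.6667$
$w = - \frac{569}{26}$ ($w = -22 + \frac{1}{\frac{26}{3}} = -22 + \frac{3}{26} = - \frac{569}{26} \approx -21.885$)
$\sqrt{- 2 \left(2 - 3\right) - 17} \left(w - 45\right) = \sqrt{- 2 \left(2 - 3\right) - 17} \left(- \frac{569}{26} - 45\right) = \sqrt{\left(-2\right) \left(-1\right) - 17} \left(- \frac{1739}{26}\right) = \sqrt{2 - 17} \left(- \frac{1739}{26}\right) = \sqrt{-15} \left(- \frac{1739}{26}\right) = i \sqrt{15} \left(- \frac{1739}{26}\right) = - \frac{1739 i \sqrt{15}}{26}$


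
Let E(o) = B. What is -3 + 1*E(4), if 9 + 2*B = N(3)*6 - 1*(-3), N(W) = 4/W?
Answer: -2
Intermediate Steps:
B = 1 (B = -9/2 + ((4/3)*6 - 1*(-3))/2 = -9/2 + ((4*(⅓))*6 + 3)/2 = -9/2 + ((4/3)*6 + 3)/2 = -9/2 + (8 + 3)/2 = -9/2 + (½)*11 = -9/2 + 11/2 = 1)
E(o) = 1
-3 + 1*E(4) = -3 + 1*1 = -3 + 1 = -2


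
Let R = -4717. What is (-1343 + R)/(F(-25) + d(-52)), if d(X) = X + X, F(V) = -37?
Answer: 2020/47 ≈ 42.979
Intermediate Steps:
d(X) = 2*X
(-1343 + R)/(F(-25) + d(-52)) = (-1343 - 4717)/(-37 + 2*(-52)) = -6060/(-37 - 104) = -6060/(-141) = -6060*(-1/141) = 2020/47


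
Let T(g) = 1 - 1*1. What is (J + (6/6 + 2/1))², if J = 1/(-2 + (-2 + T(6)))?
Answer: 121/16 ≈ 7.5625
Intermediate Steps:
T(g) = 0 (T(g) = 1 - 1 = 0)
J = -¼ (J = 1/(-2 + (-2 + 0)) = 1/(-2 - 2) = 1/(-4) = -¼ ≈ -0.25000)
(J + (6/6 + 2/1))² = (-¼ + (6/6 + 2/1))² = (-¼ + (6*(⅙) + 2*1))² = (-¼ + (1 + 2))² = (-¼ + 3)² = (11/4)² = 121/16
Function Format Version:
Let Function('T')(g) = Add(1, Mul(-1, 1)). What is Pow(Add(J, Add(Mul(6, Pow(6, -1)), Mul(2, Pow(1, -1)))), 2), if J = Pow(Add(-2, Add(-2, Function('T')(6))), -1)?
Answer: Rational(121, 16) ≈ 7.5625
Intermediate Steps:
Function('T')(g) = 0 (Function('T')(g) = Add(1, -1) = 0)
J = Rational(-1, 4) (J = Pow(Add(-2, Add(-2, 0)), -1) = Pow(Add(-2, -2), -1) = Pow(-4, -1) = Rational(-1, 4) ≈ -0.25000)
Pow(Add(J, Add(Mul(6, Pow(6, -1)), Mul(2, Pow(1, -1)))), 2) = Pow(Add(Rational(-1, 4), Add(Mul(6, Pow(6, -1)), Mul(2, Pow(1, -1)))), 2) = Pow(Add(Rational(-1, 4), Add(Mul(6, Rational(1, 6)), Mul(2, 1))), 2) = Pow(Add(Rational(-1, 4), Add(1, 2)), 2) = Pow(Add(Rational(-1, 4), 3), 2) = Pow(Rational(11, 4), 2) = Rational(121, 16)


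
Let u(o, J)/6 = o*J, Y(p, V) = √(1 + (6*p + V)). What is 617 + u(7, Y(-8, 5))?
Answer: 617 + 42*I*√42 ≈ 617.0 + 272.19*I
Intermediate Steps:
Y(p, V) = √(1 + V + 6*p) (Y(p, V) = √(1 + (V + 6*p)) = √(1 + V + 6*p))
u(o, J) = 6*J*o (u(o, J) = 6*(o*J) = 6*(J*o) = 6*J*o)
617 + u(7, Y(-8, 5)) = 617 + 6*√(1 + 5 + 6*(-8))*7 = 617 + 6*√(1 + 5 - 48)*7 = 617 + 6*√(-42)*7 = 617 + 6*(I*√42)*7 = 617 + 42*I*√42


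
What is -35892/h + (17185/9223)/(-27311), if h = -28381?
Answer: 9040324930391/7148871727493 ≈ 1.2646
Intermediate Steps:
-35892/h + (17185/9223)/(-27311) = -35892/(-28381) + (17185/9223)/(-27311) = -35892*(-1/28381) + (17185*(1/9223))*(-1/27311) = 35892/28381 + (17185/9223)*(-1/27311) = 35892/28381 - 17185/251889353 = 9040324930391/7148871727493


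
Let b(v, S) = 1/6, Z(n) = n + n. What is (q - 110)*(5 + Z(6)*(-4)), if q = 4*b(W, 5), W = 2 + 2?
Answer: 14104/3 ≈ 4701.3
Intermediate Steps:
W = 4
Z(n) = 2*n
b(v, S) = ⅙
q = ⅔ (q = 4*(⅙) = ⅔ ≈ 0.66667)
(q - 110)*(5 + Z(6)*(-4)) = (⅔ - 110)*(5 + (2*6)*(-4)) = -328*(5 + 12*(-4))/3 = -328*(5 - 48)/3 = -328/3*(-43) = 14104/3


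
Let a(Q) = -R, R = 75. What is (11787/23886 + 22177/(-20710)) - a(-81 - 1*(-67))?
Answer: 3067943204/41223255 ≈ 74.423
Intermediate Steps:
a(Q) = -75 (a(Q) = -1*75 = -75)
(11787/23886 + 22177/(-20710)) - a(-81 - 1*(-67)) = (11787/23886 + 22177/(-20710)) - 1*(-75) = (11787*(1/23886) + 22177*(-1/20710)) + 75 = (3929/7962 - 22177/20710) + 75 = -23800921/41223255 + 75 = 3067943204/41223255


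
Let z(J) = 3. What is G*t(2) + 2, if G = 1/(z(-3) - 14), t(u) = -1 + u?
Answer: 21/11 ≈ 1.9091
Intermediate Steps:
G = -1/11 (G = 1/(3 - 14) = 1/(-11) = -1/11 ≈ -0.090909)
G*t(2) + 2 = -(-1 + 2)/11 + 2 = -1/11*1 + 2 = -1/11 + 2 = 21/11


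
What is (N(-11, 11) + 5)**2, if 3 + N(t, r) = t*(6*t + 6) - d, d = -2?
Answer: 440896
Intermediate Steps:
N(t, r) = -1 + t*(6 + 6*t) (N(t, r) = -3 + (t*(6*t + 6) - 1*(-2)) = -3 + (t*(6 + 6*t) + 2) = -3 + (2 + t*(6 + 6*t)) = -1 + t*(6 + 6*t))
(N(-11, 11) + 5)**2 = ((-1 + 6*(-11) + 6*(-11)**2) + 5)**2 = ((-1 - 66 + 6*121) + 5)**2 = ((-1 - 66 + 726) + 5)**2 = (659 + 5)**2 = 664**2 = 440896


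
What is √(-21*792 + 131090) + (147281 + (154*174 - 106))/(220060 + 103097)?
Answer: 173971/323157 + √114458 ≈ 338.85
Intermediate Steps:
√(-21*792 + 131090) + (147281 + (154*174 - 106))/(220060 + 103097) = √(-16632 + 131090) + (147281 + (26796 - 106))/323157 = √114458 + (147281 + 26690)*(1/323157) = √114458 + 173971*(1/323157) = √114458 + 173971/323157 = 173971/323157 + √114458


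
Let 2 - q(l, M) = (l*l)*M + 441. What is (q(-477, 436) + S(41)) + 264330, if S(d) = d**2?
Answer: -98937072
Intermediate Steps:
q(l, M) = -439 - M*l**2 (q(l, M) = 2 - ((l*l)*M + 441) = 2 - (l**2*M + 441) = 2 - (M*l**2 + 441) = 2 - (441 + M*l**2) = 2 + (-441 - M*l**2) = -439 - M*l**2)
(q(-477, 436) + S(41)) + 264330 = ((-439 - 1*436*(-477)**2) + 41**2) + 264330 = ((-439 - 1*436*227529) + 1681) + 264330 = ((-439 - 99202644) + 1681) + 264330 = (-99203083 + 1681) + 264330 = -99201402 + 264330 = -98937072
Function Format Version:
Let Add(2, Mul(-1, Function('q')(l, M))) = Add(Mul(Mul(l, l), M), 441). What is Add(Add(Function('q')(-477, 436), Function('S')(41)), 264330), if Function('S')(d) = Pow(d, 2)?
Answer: -98937072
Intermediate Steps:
Function('q')(l, M) = Add(-439, Mul(-1, M, Pow(l, 2))) (Function('q')(l, M) = Add(2, Mul(-1, Add(Mul(Mul(l, l), M), 441))) = Add(2, Mul(-1, Add(Mul(Pow(l, 2), M), 441))) = Add(2, Mul(-1, Add(Mul(M, Pow(l, 2)), 441))) = Add(2, Mul(-1, Add(441, Mul(M, Pow(l, 2))))) = Add(2, Add(-441, Mul(-1, M, Pow(l, 2)))) = Add(-439, Mul(-1, M, Pow(l, 2))))
Add(Add(Function('q')(-477, 436), Function('S')(41)), 264330) = Add(Add(Add(-439, Mul(-1, 436, Pow(-477, 2))), Pow(41, 2)), 264330) = Add(Add(Add(-439, Mul(-1, 436, 227529)), 1681), 264330) = Add(Add(Add(-439, -99202644), 1681), 264330) = Add(Add(-99203083, 1681), 264330) = Add(-99201402, 264330) = -98937072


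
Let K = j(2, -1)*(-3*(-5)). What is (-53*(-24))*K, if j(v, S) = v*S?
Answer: -38160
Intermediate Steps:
j(v, S) = S*v
K = -30 (K = (-1*2)*(-3*(-5)) = -2*15 = -30)
(-53*(-24))*K = -53*(-24)*(-30) = 1272*(-30) = -38160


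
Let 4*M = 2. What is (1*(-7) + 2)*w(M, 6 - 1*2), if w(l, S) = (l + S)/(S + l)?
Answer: -5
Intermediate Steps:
M = ½ (M = (¼)*2 = ½ ≈ 0.50000)
w(l, S) = 1 (w(l, S) = (S + l)/(S + l) = 1)
(1*(-7) + 2)*w(M, 6 - 1*2) = (1*(-7) + 2)*1 = (-7 + 2)*1 = -5*1 = -5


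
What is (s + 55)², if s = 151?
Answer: 42436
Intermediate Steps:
(s + 55)² = (151 + 55)² = 206² = 42436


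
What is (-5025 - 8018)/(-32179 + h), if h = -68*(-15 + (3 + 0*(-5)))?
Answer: 13043/31363 ≈ 0.41587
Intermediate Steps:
h = 816 (h = -68*(-15 + (3 + 0)) = -68*(-15 + 3) = -68*(-12) = 816)
(-5025 - 8018)/(-32179 + h) = (-5025 - 8018)/(-32179 + 816) = -13043/(-31363) = -13043*(-1/31363) = 13043/31363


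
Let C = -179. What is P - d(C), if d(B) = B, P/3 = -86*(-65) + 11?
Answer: 16982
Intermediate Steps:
P = 16803 (P = 3*(-86*(-65) + 11) = 3*(5590 + 11) = 3*5601 = 16803)
P - d(C) = 16803 - 1*(-179) = 16803 + 179 = 16982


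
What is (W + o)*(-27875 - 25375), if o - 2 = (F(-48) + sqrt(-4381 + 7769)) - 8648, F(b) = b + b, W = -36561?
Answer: 2412384750 - 1171500*sqrt(7) ≈ 2.4093e+9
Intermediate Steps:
F(b) = 2*b
o = -8742 + 22*sqrt(7) (o = 2 + ((2*(-48) + sqrt(-4381 + 7769)) - 8648) = 2 + ((-96 + sqrt(3388)) - 8648) = 2 + ((-96 + 22*sqrt(7)) - 8648) = 2 + (-8744 + 22*sqrt(7)) = -8742 + 22*sqrt(7) ≈ -8683.8)
(W + o)*(-27875 - 25375) = (-36561 + (-8742 + 22*sqrt(7)))*(-27875 - 25375) = (-45303 + 22*sqrt(7))*(-53250) = 2412384750 - 1171500*sqrt(7)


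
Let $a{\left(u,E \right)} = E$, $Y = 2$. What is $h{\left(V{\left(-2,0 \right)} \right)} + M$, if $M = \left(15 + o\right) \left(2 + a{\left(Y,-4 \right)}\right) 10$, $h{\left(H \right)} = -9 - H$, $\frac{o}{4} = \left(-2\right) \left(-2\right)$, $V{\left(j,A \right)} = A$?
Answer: $-629$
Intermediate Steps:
$o = 16$ ($o = 4 \left(\left(-2\right) \left(-2\right)\right) = 4 \cdot 4 = 16$)
$M = -620$ ($M = \left(15 + 16\right) \left(2 - 4\right) 10 = 31 \left(-2\right) 10 = \left(-62\right) 10 = -620$)
$h{\left(V{\left(-2,0 \right)} \right)} + M = \left(-9 - 0\right) - 620 = \left(-9 + 0\right) - 620 = -9 - 620 = -629$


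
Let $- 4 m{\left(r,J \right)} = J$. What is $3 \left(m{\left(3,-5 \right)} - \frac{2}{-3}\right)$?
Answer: $\frac{23}{4} \approx 5.75$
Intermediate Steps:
$m{\left(r,J \right)} = - \frac{J}{4}$
$3 \left(m{\left(3,-5 \right)} - \frac{2}{-3}\right) = 3 \left(\left(- \frac{1}{4}\right) \left(-5\right) - \frac{2}{-3}\right) = 3 \left(\frac{5}{4} - - \frac{2}{3}\right) = 3 \left(\frac{5}{4} + \frac{2}{3}\right) = 3 \cdot \frac{23}{12} = \frac{23}{4}$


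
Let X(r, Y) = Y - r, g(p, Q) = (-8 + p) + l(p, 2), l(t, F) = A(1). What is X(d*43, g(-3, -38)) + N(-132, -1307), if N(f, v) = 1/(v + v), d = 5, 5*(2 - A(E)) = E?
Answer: -2930299/13070 ≈ -224.20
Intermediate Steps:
A(E) = 2 - E/5
l(t, F) = 9/5 (l(t, F) = 2 - ⅕*1 = 2 - ⅕ = 9/5)
g(p, Q) = -31/5 + p (g(p, Q) = (-8 + p) + 9/5 = -31/5 + p)
N(f, v) = 1/(2*v)
X(d*43, g(-3, -38)) + N(-132, -1307) = ((-31/5 - 3) - 5*43) + (½)/(-1307) = (-46/5 - 1*215) + (½)*(-1/1307) = (-46/5 - 215) - 1/2614 = -1121/5 - 1/2614 = -2930299/13070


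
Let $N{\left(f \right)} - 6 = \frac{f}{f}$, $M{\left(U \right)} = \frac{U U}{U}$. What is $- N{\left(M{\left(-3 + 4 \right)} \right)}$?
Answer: $-7$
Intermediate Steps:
$M{\left(U \right)} = U$ ($M{\left(U \right)} = \frac{U^{2}}{U} = U$)
$N{\left(f \right)} = 7$ ($N{\left(f \right)} = 6 + \frac{f}{f} = 6 + 1 = 7$)
$- N{\left(M{\left(-3 + 4 \right)} \right)} = \left(-1\right) 7 = -7$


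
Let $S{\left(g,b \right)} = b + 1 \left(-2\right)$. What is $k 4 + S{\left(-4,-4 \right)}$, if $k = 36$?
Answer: $138$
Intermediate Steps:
$S{\left(g,b \right)} = -2 + b$ ($S{\left(g,b \right)} = b - 2 = -2 + b$)
$k 4 + S{\left(-4,-4 \right)} = 36 \cdot 4 - 6 = 144 - 6 = 138$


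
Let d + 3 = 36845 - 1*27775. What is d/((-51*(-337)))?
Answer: 9067/17187 ≈ 0.52755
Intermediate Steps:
d = 9067 (d = -3 + (36845 - 1*27775) = -3 + (36845 - 27775) = -3 + 9070 = 9067)
d/((-51*(-337))) = 9067/((-51*(-337))) = 9067/17187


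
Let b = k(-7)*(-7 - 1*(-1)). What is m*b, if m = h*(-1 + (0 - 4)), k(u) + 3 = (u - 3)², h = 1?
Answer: 2910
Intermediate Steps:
k(u) = -3 + (-3 + u)² (k(u) = -3 + (u - 3)² = -3 + (-3 + u)²)
m = -5 (m = 1*(-1 + (0 - 4)) = 1*(-1 - 4) = 1*(-5) = -5)
b = -582 (b = (-3 + (-3 - 7)²)*(-7 - 1*(-1)) = (-3 + (-10)²)*(-7 + 1) = (-3 + 100)*(-6) = 97*(-6) = -582)
m*b = -5*(-582) = 2910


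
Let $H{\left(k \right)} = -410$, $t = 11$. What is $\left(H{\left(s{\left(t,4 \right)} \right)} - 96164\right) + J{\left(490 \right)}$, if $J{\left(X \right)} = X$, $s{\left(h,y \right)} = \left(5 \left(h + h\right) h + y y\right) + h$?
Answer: $-96084$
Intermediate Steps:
$s{\left(h,y \right)} = h + y^{2} + 10 h^{2}$ ($s{\left(h,y \right)} = \left(5 \cdot 2 h h + y^{2}\right) + h = \left(10 h h + y^{2}\right) + h = \left(10 h^{2} + y^{2}\right) + h = \left(y^{2} + 10 h^{2}\right) + h = h + y^{2} + 10 h^{2}$)
$\left(H{\left(s{\left(t,4 \right)} \right)} - 96164\right) + J{\left(490 \right)} = \left(-410 - 96164\right) + 490 = -96574 + 490 = -96084$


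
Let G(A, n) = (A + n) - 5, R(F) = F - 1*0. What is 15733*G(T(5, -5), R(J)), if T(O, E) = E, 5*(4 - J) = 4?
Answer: -534922/5 ≈ -1.0698e+5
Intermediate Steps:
J = 16/5 (J = 4 - 1/5*4 = 4 - 4/5 = 16/5 ≈ 3.2000)
R(F) = F (R(F) = F + 0 = F)
G(A, n) = -5 + A + n
15733*G(T(5, -5), R(J)) = 15733*(-5 - 5 + 16/5) = 15733*(-34/5) = -534922/5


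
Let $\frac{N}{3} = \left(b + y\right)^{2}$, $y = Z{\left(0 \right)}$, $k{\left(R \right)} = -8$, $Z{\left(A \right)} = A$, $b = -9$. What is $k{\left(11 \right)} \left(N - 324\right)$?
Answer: $648$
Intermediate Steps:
$y = 0$
$N = 243$ ($N = 3 \left(-9 + 0\right)^{2} = 3 \left(-9\right)^{2} = 3 \cdot 81 = 243$)
$k{\left(11 \right)} \left(N - 324\right) = - 8 \left(243 - 324\right) = \left(-8\right) \left(-81\right) = 648$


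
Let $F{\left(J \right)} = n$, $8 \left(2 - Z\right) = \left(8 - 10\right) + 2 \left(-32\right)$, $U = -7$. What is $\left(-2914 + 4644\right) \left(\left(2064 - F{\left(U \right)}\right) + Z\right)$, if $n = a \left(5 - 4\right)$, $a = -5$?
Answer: $\frac{7194205}{2} \approx 3.5971 \cdot 10^{6}$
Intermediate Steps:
$n = -5$ ($n = - 5 \left(5 - 4\right) = \left(-5\right) 1 = -5$)
$Z = \frac{41}{4}$ ($Z = 2 - \frac{\left(8 - 10\right) + 2 \left(-32\right)}{8} = 2 - \frac{\left(8 - 10\right) - 64}{8} = 2 - \frac{-2 - 64}{8} = 2 - - \frac{33}{4} = 2 + \frac{33}{4} = \frac{41}{4} \approx 10.25$)
$F{\left(J \right)} = -5$
$\left(-2914 + 4644\right) \left(\left(2064 - F{\left(U \right)}\right) + Z\right) = \left(-2914 + 4644\right) \left(\left(2064 - -5\right) + \frac{41}{4}\right) = 1730 \left(\left(2064 + 5\right) + \frac{41}{4}\right) = 1730 \left(2069 + \frac{41}{4}\right) = 1730 \cdot \frac{8317}{4} = \frac{7194205}{2}$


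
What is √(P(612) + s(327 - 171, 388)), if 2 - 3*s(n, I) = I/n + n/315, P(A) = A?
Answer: √126631505/455 ≈ 24.732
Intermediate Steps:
s(n, I) = ⅔ - n/945 - I/(3*n) (s(n, I) = ⅔ - (I/n + n/315)/3 = ⅔ - (n/315 + I/n)/3 = ⅔ + (-n/945 - I/(3*n)) = ⅔ - n/945 - I/(3*n))
√(P(612) + s(327 - 171, 388)) = √(612 + (⅔ - (327 - 171)/945 - ⅓*388/(327 - 171))) = √(612 + (⅔ - 1/945*156 - ⅓*388/156)) = √(612 + (⅔ - 52/315 - ⅓*388*1/156)) = √(612 + (⅔ - 52/315 - 97/117)) = √(612 - 149/455) = √(278311/455) = √126631505/455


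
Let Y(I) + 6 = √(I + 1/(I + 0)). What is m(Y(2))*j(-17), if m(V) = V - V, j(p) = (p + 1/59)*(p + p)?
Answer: 0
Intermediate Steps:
j(p) = 2*p*(1/59 + p) (j(p) = (p + 1/59)*(2*p) = (1/59 + p)*(2*p) = 2*p*(1/59 + p))
Y(I) = -6 + √(I + 1/I) (Y(I) = -6 + √(I + 1/(I + 0)) = -6 + √(I + 1/I))
m(V) = 0
m(Y(2))*j(-17) = 0*((2/59)*(-17)*(1 + 59*(-17))) = 0*((2/59)*(-17)*(1 - 1003)) = 0*((2/59)*(-17)*(-1002)) = 0*(34068/59) = 0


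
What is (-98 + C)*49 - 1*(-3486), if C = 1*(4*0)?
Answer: -1316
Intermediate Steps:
C = 0 (C = 1*0 = 0)
(-98 + C)*49 - 1*(-3486) = (-98 + 0)*49 - 1*(-3486) = -98*49 + 3486 = -4802 + 3486 = -1316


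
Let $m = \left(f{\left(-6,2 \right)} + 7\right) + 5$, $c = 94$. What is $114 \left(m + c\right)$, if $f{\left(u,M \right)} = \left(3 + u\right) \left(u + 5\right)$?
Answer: $12426$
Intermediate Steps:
$f{\left(u,M \right)} = \left(3 + u\right) \left(5 + u\right)$
$m = 15$ ($m = \left(\left(15 + \left(-6\right)^{2} + 8 \left(-6\right)\right) + 7\right) + 5 = \left(\left(15 + 36 - 48\right) + 7\right) + 5 = \left(3 + 7\right) + 5 = 10 + 5 = 15$)
$114 \left(m + c\right) = 114 \left(15 + 94\right) = 114 \cdot 109 = 12426$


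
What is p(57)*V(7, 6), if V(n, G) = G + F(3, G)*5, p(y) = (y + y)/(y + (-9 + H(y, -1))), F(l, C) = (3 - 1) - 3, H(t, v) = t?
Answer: 38/35 ≈ 1.0857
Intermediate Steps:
F(l, C) = -1 (F(l, C) = 2 - 3 = -1)
p(y) = 2*y/(-9 + 2*y) (p(y) = (y + y)/(y + (-9 + y)) = (2*y)/(-9 + 2*y) = 2*y/(-9 + 2*y))
V(n, G) = -5 + G (V(n, G) = G - 1*5 = G - 5 = -5 + G)
p(57)*V(7, 6) = (2*57/(-9 + 2*57))*(-5 + 6) = (2*57/(-9 + 114))*1 = (2*57/105)*1 = (2*57*(1/105))*1 = (38/35)*1 = 38/35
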